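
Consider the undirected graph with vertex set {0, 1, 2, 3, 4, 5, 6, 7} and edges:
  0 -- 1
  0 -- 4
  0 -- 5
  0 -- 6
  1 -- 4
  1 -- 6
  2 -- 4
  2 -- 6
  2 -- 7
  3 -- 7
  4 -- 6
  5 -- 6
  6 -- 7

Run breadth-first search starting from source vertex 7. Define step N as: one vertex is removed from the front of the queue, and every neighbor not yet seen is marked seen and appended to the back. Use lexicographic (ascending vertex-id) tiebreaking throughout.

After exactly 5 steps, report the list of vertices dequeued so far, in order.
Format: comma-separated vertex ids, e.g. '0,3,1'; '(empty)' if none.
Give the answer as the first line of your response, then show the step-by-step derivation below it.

7,2,3,6,4

step 1: dequeue 7; queue=[2,3,6]; order=7
step 2: dequeue 2; queue=[3,6,4]; order=7,2
step 3: dequeue 3; queue=[6,4]; order=7,2,3
step 4: dequeue 6; queue=[4,0,1,5]; order=7,2,3,6
step 5: dequeue 4; queue=[0,1,5]; order=7,2,3,6,4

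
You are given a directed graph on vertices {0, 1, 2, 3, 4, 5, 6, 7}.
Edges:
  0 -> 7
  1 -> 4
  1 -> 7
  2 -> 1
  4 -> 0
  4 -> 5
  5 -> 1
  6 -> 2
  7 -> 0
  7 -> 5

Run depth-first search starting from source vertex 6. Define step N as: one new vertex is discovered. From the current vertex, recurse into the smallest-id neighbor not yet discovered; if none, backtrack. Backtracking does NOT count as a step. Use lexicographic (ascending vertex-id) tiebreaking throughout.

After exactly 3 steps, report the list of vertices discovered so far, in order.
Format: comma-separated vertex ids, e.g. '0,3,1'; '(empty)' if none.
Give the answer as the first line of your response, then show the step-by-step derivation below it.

6,2,1

step 1: discover 6; path=6; order=6
step 2: discover 2; path=6>2; order=6,2
step 3: discover 1; path=6>2>1; order=6,2,1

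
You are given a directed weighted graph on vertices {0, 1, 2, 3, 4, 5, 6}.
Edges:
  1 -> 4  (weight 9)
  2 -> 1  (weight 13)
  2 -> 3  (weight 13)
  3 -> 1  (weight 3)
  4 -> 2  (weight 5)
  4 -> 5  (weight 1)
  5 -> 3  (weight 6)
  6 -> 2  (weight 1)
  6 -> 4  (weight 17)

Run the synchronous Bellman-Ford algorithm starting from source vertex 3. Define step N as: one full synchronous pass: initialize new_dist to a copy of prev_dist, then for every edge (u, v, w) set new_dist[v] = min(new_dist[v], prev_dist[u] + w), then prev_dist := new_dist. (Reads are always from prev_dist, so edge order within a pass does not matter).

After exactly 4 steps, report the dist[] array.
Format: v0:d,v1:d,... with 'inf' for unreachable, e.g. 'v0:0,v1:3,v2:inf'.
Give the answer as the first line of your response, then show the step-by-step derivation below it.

v0:inf,v1:3,v2:17,v3:0,v4:12,v5:13,v6:inf

step 1: dist = v0:inf,v1:3,v2:inf,v3:0,v4:inf,v5:inf,v6:inf
step 2: dist = v0:inf,v1:3,v2:inf,v3:0,v4:12,v5:inf,v6:inf
step 3: dist = v0:inf,v1:3,v2:17,v3:0,v4:12,v5:13,v6:inf
step 4: dist = v0:inf,v1:3,v2:17,v3:0,v4:12,v5:13,v6:inf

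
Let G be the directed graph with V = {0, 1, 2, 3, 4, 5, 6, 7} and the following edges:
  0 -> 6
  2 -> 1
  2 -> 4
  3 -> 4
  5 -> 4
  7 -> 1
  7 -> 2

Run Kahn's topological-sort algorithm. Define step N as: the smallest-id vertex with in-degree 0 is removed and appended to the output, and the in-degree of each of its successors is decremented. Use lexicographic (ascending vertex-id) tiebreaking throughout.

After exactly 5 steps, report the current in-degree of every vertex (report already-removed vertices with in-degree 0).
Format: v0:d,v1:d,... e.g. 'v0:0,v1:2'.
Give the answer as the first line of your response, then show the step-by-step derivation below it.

v0:0,v1:1,v2:0,v3:0,v4:1,v5:0,v6:0,v7:0

step 1: output 0; order=[0]; indeg=(0,2,1,0,3,0,0,0)
step 2: output 3; order=[0,3]; indeg=(0,2,1,0,2,0,0,0)
step 3: output 5; order=[0,3,5]; indeg=(0,2,1,0,1,0,0,0)
step 4: output 6; order=[0,3,5,6]; indeg=(0,2,1,0,1,0,0,0)
step 5: output 7; order=[0,3,5,6,7]; indeg=(0,1,0,0,1,0,0,0)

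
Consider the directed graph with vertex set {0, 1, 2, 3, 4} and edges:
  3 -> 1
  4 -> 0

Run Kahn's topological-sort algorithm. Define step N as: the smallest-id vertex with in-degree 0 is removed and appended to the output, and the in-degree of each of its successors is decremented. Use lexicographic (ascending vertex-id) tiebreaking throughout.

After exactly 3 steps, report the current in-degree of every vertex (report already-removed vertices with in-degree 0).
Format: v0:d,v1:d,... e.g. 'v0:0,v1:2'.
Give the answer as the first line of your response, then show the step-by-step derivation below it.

v0:1,v1:0,v2:0,v3:0,v4:0

step 1: output 2; order=[2]; indeg=(1,1,0,0,0)
step 2: output 3; order=[2,3]; indeg=(1,0,0,0,0)
step 3: output 1; order=[2,3,1]; indeg=(1,0,0,0,0)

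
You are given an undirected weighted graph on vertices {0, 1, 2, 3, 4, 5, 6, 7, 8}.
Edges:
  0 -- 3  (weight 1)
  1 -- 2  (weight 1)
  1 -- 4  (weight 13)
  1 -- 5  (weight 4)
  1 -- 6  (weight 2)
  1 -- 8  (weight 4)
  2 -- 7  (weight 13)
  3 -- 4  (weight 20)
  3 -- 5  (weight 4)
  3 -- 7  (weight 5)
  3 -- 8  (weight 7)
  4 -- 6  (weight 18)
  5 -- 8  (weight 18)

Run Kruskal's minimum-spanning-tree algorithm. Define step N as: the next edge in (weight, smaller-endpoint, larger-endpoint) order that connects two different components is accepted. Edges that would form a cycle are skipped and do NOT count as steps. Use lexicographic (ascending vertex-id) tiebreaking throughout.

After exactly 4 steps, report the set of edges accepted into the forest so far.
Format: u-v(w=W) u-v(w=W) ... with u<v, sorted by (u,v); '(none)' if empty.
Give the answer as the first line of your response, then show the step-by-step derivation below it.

0-3(w=1) 1-2(w=1) 1-5(w=4) 1-6(w=2)

step 1: add edge 0-3 (w=1); MST = {0-3(w=1)}
step 2: add edge 1-2 (w=1); MST = {0-3(w=1) 1-2(w=1)}
step 3: add edge 1-6 (w=2); MST = {0-3(w=1) 1-2(w=1) 1-6(w=2)}
step 4: add edge 1-5 (w=4); MST = {0-3(w=1) 1-2(w=1) 1-5(w=4) 1-6(w=2)}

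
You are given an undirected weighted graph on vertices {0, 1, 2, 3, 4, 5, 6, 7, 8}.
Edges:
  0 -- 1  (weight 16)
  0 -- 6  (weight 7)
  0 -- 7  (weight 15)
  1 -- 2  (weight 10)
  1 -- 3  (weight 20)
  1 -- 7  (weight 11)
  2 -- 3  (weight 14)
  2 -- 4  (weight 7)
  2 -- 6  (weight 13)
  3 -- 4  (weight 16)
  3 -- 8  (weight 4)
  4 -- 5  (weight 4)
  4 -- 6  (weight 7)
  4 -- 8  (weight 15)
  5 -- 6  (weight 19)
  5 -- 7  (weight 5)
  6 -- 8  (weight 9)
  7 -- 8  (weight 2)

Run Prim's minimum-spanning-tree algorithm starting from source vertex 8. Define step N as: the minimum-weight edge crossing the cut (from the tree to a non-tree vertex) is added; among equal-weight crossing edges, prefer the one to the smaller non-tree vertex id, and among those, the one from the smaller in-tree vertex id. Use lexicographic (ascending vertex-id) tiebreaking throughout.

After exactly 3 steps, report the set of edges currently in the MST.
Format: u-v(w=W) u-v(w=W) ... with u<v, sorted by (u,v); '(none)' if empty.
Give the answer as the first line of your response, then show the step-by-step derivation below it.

3-8(w=4) 5-7(w=5) 7-8(w=2)

step 1: add edge 7-8 (w=2); MST = {7-8(w=2)}
step 2: add edge 3-8 (w=4); MST = {3-8(w=4) 7-8(w=2)}
step 3: add edge 5-7 (w=5); MST = {3-8(w=4) 5-7(w=5) 7-8(w=2)}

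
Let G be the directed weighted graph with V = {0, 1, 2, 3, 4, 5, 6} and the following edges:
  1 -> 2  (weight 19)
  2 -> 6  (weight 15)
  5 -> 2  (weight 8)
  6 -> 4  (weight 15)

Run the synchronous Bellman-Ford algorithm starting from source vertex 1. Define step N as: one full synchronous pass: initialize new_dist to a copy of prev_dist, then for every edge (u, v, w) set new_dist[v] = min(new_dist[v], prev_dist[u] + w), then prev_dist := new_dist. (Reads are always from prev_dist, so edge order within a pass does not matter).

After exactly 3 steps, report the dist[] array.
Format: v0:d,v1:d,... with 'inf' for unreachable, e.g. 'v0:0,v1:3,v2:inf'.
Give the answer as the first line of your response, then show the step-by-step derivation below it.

v0:inf,v1:0,v2:19,v3:inf,v4:49,v5:inf,v6:34

step 1: dist = v0:inf,v1:0,v2:19,v3:inf,v4:inf,v5:inf,v6:inf
step 2: dist = v0:inf,v1:0,v2:19,v3:inf,v4:inf,v5:inf,v6:34
step 3: dist = v0:inf,v1:0,v2:19,v3:inf,v4:49,v5:inf,v6:34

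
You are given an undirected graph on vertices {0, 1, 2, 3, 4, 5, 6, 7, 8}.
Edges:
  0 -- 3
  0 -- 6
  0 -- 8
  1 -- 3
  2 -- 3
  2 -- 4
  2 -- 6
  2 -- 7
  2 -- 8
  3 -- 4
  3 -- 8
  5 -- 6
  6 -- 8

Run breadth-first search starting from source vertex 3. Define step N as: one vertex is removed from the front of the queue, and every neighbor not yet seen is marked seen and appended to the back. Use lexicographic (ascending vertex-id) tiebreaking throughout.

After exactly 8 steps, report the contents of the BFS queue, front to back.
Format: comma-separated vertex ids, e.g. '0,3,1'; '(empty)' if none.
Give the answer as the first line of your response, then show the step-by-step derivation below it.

5

step 1: dequeue 3; queue=[0,1,2,4,8]; order=3
step 2: dequeue 0; queue=[1,2,4,8,6]; order=3,0
step 3: dequeue 1; queue=[2,4,8,6]; order=3,0,1
step 4: dequeue 2; queue=[4,8,6,7]; order=3,0,1,2
step 5: dequeue 4; queue=[8,6,7]; order=3,0,1,2,4
step 6: dequeue 8; queue=[6,7]; order=3,0,1,2,4,8
step 7: dequeue 6; queue=[7,5]; order=3,0,1,2,4,8,6
step 8: dequeue 7; queue=[5]; order=3,0,1,2,4,8,6,7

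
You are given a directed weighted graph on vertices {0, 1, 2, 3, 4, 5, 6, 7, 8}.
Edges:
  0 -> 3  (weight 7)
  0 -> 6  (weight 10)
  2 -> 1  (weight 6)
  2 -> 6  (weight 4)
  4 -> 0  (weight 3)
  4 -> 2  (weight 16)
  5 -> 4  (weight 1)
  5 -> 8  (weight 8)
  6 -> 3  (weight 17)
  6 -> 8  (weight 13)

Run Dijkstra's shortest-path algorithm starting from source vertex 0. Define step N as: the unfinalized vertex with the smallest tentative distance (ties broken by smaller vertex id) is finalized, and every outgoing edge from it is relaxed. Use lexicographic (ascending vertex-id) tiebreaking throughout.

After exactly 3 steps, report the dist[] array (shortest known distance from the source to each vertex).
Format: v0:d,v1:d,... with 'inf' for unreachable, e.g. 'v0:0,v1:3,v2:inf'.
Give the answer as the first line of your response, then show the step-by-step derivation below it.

v0:0,v1:inf,v2:inf,v3:7,v4:inf,v5:inf,v6:10,v7:inf,v8:23

step 1: dist = v0:0,v1:inf,v2:inf,v3:7,v4:inf,v5:inf,v6:10,v7:inf,v8:inf
step 2: dist = v0:0,v1:inf,v2:inf,v3:7,v4:inf,v5:inf,v6:10,v7:inf,v8:inf
step 3: dist = v0:0,v1:inf,v2:inf,v3:7,v4:inf,v5:inf,v6:10,v7:inf,v8:23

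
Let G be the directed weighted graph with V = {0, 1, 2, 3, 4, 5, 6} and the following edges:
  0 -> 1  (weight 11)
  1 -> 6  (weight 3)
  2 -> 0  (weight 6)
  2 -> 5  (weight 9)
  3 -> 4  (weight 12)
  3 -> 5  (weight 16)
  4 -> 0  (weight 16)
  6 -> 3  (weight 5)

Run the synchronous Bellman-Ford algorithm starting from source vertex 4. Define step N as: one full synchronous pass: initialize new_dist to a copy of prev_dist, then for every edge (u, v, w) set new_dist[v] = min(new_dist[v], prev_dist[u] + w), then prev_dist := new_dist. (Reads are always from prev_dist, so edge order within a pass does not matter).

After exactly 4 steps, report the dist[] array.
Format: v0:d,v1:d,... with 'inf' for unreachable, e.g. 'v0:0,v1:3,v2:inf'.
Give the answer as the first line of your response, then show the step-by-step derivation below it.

v0:16,v1:27,v2:inf,v3:35,v4:0,v5:inf,v6:30

step 1: dist = v0:16,v1:inf,v2:inf,v3:inf,v4:0,v5:inf,v6:inf
step 2: dist = v0:16,v1:27,v2:inf,v3:inf,v4:0,v5:inf,v6:inf
step 3: dist = v0:16,v1:27,v2:inf,v3:inf,v4:0,v5:inf,v6:30
step 4: dist = v0:16,v1:27,v2:inf,v3:35,v4:0,v5:inf,v6:30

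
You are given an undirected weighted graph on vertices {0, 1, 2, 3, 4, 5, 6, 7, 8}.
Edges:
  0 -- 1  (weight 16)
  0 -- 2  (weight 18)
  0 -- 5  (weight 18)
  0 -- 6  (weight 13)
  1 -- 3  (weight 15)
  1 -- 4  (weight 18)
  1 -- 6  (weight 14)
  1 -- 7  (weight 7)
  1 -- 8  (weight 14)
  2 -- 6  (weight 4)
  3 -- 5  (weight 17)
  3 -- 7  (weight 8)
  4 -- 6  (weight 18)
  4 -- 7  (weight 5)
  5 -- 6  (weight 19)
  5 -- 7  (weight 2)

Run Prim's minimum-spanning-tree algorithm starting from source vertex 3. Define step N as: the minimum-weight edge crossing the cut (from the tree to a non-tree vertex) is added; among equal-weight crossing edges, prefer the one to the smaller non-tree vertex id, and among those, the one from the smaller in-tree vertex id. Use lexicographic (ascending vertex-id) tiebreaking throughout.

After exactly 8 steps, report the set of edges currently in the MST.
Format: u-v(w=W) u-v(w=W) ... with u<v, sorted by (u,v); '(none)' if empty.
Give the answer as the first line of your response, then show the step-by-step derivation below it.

0-6(w=13) 1-6(w=14) 1-7(w=7) 1-8(w=14) 2-6(w=4) 3-7(w=8) 4-7(w=5) 5-7(w=2)

step 1: add edge 3-7 (w=8); MST = {3-7(w=8)}
step 2: add edge 5-7 (w=2); MST = {3-7(w=8) 5-7(w=2)}
step 3: add edge 4-7 (w=5); MST = {3-7(w=8) 4-7(w=5) 5-7(w=2)}
step 4: add edge 1-7 (w=7); MST = {1-7(w=7) 3-7(w=8) 4-7(w=5) 5-7(w=2)}
step 5: add edge 1-6 (w=14); MST = {1-6(w=14) 1-7(w=7) 3-7(w=8) 4-7(w=5) 5-7(w=2)}
step 6: add edge 2-6 (w=4); MST = {1-6(w=14) 1-7(w=7) 2-6(w=4) 3-7(w=8) 4-7(w=5) 5-7(w=2)}
step 7: add edge 0-6 (w=13); MST = {0-6(w=13) 1-6(w=14) 1-7(w=7) 2-6(w=4) 3-7(w=8) 4-7(w=5) 5-7(w=2)}
step 8: add edge 1-8 (w=14); MST = {0-6(w=13) 1-6(w=14) 1-7(w=7) 1-8(w=14) 2-6(w=4) 3-7(w=8) 4-7(w=5) 5-7(w=2)}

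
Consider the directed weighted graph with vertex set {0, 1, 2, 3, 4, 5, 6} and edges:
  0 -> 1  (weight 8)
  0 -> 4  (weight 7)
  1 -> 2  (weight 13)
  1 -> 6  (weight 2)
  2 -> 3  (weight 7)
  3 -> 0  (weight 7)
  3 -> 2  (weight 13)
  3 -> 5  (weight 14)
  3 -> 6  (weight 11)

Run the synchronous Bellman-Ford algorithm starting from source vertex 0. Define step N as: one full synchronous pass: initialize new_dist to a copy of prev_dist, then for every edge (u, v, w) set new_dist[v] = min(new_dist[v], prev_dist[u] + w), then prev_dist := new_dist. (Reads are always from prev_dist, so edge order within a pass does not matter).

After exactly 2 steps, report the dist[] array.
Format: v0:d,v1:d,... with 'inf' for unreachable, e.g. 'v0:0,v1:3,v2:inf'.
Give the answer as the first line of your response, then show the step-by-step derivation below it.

v0:0,v1:8,v2:21,v3:inf,v4:7,v5:inf,v6:10

step 1: dist = v0:0,v1:8,v2:inf,v3:inf,v4:7,v5:inf,v6:inf
step 2: dist = v0:0,v1:8,v2:21,v3:inf,v4:7,v5:inf,v6:10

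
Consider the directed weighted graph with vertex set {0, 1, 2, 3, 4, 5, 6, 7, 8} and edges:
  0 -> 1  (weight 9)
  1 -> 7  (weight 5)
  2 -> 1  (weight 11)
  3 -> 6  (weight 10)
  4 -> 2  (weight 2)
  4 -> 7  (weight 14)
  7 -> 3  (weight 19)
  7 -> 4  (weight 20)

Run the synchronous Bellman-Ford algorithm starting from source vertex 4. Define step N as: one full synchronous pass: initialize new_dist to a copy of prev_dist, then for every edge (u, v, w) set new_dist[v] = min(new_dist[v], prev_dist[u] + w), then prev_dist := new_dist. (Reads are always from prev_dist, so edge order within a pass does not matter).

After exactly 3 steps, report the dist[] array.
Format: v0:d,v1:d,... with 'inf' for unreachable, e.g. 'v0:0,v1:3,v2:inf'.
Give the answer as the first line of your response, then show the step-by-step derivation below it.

v0:inf,v1:13,v2:2,v3:33,v4:0,v5:inf,v6:43,v7:14,v8:inf

step 1: dist = v0:inf,v1:inf,v2:2,v3:inf,v4:0,v5:inf,v6:inf,v7:14,v8:inf
step 2: dist = v0:inf,v1:13,v2:2,v3:33,v4:0,v5:inf,v6:inf,v7:14,v8:inf
step 3: dist = v0:inf,v1:13,v2:2,v3:33,v4:0,v5:inf,v6:43,v7:14,v8:inf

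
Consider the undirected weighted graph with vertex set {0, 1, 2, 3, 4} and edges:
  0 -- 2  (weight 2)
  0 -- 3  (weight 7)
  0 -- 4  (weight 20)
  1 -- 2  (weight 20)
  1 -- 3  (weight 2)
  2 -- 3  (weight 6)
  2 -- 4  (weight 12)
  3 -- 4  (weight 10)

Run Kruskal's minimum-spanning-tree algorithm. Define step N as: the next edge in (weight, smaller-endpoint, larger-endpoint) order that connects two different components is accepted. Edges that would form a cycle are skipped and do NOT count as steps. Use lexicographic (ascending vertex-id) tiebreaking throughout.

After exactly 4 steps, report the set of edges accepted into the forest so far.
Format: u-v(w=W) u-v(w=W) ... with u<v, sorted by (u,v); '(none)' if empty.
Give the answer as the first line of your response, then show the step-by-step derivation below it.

0-2(w=2) 1-3(w=2) 2-3(w=6) 3-4(w=10)

step 1: add edge 0-2 (w=2); MST = {0-2(w=2)}
step 2: add edge 1-3 (w=2); MST = {0-2(w=2) 1-3(w=2)}
step 3: add edge 2-3 (w=6); MST = {0-2(w=2) 1-3(w=2) 2-3(w=6)}
step 4: add edge 3-4 (w=10); MST = {0-2(w=2) 1-3(w=2) 2-3(w=6) 3-4(w=10)}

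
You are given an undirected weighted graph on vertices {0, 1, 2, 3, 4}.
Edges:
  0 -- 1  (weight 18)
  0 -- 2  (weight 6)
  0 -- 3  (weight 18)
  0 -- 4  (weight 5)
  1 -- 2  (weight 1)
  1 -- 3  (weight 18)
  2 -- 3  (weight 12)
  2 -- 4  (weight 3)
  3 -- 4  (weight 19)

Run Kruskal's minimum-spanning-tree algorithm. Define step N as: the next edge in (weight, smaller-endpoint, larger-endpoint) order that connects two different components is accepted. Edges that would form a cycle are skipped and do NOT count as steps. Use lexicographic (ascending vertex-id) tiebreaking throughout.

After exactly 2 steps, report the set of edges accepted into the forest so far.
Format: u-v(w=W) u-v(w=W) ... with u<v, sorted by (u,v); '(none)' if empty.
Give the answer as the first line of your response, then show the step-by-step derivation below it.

1-2(w=1) 2-4(w=3)

step 1: add edge 1-2 (w=1); MST = {1-2(w=1)}
step 2: add edge 2-4 (w=3); MST = {1-2(w=1) 2-4(w=3)}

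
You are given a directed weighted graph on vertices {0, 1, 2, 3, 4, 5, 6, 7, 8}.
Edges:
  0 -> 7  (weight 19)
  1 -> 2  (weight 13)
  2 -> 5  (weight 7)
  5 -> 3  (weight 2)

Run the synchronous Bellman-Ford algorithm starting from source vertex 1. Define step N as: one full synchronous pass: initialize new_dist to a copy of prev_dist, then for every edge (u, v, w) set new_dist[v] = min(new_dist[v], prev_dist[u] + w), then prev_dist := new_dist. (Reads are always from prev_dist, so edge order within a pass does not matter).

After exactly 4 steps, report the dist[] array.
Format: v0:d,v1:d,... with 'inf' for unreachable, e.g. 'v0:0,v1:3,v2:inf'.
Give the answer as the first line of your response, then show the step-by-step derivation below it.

v0:inf,v1:0,v2:13,v3:22,v4:inf,v5:20,v6:inf,v7:inf,v8:inf

step 1: dist = v0:inf,v1:0,v2:13,v3:inf,v4:inf,v5:inf,v6:inf,v7:inf,v8:inf
step 2: dist = v0:inf,v1:0,v2:13,v3:inf,v4:inf,v5:20,v6:inf,v7:inf,v8:inf
step 3: dist = v0:inf,v1:0,v2:13,v3:22,v4:inf,v5:20,v6:inf,v7:inf,v8:inf
step 4: dist = v0:inf,v1:0,v2:13,v3:22,v4:inf,v5:20,v6:inf,v7:inf,v8:inf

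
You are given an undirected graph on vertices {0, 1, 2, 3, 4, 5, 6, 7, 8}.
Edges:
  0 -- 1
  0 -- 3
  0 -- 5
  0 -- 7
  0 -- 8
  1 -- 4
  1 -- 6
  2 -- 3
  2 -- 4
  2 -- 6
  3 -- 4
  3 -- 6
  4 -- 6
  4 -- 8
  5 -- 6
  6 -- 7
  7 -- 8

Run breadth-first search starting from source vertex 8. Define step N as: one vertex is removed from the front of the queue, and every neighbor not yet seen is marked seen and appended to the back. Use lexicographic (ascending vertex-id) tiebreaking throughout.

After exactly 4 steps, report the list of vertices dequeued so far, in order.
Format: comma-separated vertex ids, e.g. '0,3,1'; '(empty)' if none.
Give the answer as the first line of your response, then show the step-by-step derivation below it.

8,0,4,7

step 1: dequeue 8; queue=[0,4,7]; order=8
step 2: dequeue 0; queue=[4,7,1,3,5]; order=8,0
step 3: dequeue 4; queue=[7,1,3,5,2,6]; order=8,0,4
step 4: dequeue 7; queue=[1,3,5,2,6]; order=8,0,4,7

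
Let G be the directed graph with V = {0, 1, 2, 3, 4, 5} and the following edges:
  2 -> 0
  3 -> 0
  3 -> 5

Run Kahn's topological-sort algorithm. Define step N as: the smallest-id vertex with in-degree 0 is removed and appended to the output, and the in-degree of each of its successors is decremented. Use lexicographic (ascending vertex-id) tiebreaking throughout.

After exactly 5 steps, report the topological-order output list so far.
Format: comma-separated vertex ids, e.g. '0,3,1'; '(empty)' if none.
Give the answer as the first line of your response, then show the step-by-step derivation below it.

1,2,3,0,4

step 1: output 1; order=[1]; indeg=(2,0,0,0,0,1)
step 2: output 2; order=[1,2]; indeg=(1,0,0,0,0,1)
step 3: output 3; order=[1,2,3]; indeg=(0,0,0,0,0,0)
step 4: output 0; order=[1,2,3,0]; indeg=(0,0,0,0,0,0)
step 5: output 4; order=[1,2,3,0,4]; indeg=(0,0,0,0,0,0)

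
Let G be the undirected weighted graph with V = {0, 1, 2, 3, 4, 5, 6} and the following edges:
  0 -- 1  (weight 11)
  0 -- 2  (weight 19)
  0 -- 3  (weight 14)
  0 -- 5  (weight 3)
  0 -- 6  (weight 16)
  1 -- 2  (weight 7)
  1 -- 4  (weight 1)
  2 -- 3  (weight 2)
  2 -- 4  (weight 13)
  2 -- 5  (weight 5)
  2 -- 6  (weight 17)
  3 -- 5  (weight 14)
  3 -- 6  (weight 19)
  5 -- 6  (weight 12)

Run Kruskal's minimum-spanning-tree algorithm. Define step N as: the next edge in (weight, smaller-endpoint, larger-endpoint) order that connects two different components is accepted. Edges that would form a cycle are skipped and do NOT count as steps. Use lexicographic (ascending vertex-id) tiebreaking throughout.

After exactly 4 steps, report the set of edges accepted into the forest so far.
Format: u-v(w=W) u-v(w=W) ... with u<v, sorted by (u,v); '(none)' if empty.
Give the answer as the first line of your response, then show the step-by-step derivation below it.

0-5(w=3) 1-4(w=1) 2-3(w=2) 2-5(w=5)

step 1: add edge 1-4 (w=1); MST = {1-4(w=1)}
step 2: add edge 2-3 (w=2); MST = {1-4(w=1) 2-3(w=2)}
step 3: add edge 0-5 (w=3); MST = {0-5(w=3) 1-4(w=1) 2-3(w=2)}
step 4: add edge 2-5 (w=5); MST = {0-5(w=3) 1-4(w=1) 2-3(w=2) 2-5(w=5)}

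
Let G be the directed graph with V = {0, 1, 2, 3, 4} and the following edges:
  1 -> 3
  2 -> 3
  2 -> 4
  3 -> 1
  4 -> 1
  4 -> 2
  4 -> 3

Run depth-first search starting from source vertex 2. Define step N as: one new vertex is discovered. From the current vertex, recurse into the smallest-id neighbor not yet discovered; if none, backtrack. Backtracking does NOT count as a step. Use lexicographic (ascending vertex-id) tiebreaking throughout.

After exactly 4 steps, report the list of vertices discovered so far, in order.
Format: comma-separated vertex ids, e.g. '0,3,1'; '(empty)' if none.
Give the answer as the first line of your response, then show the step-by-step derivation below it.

2,3,1,4

step 1: discover 2; path=2; order=2
step 2: discover 3; path=2>3; order=2,3
step 3: discover 1; path=2>3>1; order=2,3,1
step 4: discover 4; path=2>4; order=2,3,1,4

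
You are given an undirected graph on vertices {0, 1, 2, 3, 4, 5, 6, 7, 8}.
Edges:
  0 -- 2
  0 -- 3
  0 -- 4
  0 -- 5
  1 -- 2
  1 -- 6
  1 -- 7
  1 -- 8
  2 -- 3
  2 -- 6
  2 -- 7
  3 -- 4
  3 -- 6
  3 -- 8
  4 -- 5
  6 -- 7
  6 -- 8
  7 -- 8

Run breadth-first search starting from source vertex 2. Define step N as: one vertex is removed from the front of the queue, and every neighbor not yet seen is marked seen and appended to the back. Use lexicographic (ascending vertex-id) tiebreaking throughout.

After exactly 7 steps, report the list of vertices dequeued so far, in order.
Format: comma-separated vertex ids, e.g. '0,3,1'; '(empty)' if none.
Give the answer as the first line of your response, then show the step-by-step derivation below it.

2,0,1,3,6,7,4

step 1: dequeue 2; queue=[0,1,3,6,7]; order=2
step 2: dequeue 0; queue=[1,3,6,7,4,5]; order=2,0
step 3: dequeue 1; queue=[3,6,7,4,5,8]; order=2,0,1
step 4: dequeue 3; queue=[6,7,4,5,8]; order=2,0,1,3
step 5: dequeue 6; queue=[7,4,5,8]; order=2,0,1,3,6
step 6: dequeue 7; queue=[4,5,8]; order=2,0,1,3,6,7
step 7: dequeue 4; queue=[5,8]; order=2,0,1,3,6,7,4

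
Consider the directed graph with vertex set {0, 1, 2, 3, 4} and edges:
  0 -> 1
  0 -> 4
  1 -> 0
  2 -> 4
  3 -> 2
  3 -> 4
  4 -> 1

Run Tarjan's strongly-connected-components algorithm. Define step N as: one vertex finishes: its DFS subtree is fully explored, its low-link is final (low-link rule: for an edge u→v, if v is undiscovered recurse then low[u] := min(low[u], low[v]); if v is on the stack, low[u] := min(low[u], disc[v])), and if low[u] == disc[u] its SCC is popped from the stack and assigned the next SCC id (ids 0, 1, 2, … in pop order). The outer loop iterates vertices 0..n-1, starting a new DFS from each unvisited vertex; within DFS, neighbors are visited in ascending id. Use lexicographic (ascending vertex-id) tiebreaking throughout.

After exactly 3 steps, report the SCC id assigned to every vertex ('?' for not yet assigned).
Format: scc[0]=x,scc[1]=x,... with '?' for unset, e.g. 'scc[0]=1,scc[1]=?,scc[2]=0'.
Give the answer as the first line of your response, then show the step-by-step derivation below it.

scc[0]=0,scc[1]=0,scc[2]=?,scc[3]=?,scc[4]=0

step 1: low=(low[0]=0,low[1]=0,low[2]=?,low[3]=?,low[4]=?); scc=(scc[0]=?,scc[1]=?,scc[2]=?,scc[3]=?,scc[4]=?)
step 2: low=(low[0]=0,low[1]=0,low[2]=?,low[3]=?,low[4]=1); scc=(scc[0]=?,scc[1]=?,scc[2]=?,scc[3]=?,scc[4]=?)
step 3: low=(low[0]=0,low[1]=0,low[2]=?,low[3]=?,low[4]=1); scc=(scc[0]=0,scc[1]=0,scc[2]=?,scc[3]=?,scc[4]=0)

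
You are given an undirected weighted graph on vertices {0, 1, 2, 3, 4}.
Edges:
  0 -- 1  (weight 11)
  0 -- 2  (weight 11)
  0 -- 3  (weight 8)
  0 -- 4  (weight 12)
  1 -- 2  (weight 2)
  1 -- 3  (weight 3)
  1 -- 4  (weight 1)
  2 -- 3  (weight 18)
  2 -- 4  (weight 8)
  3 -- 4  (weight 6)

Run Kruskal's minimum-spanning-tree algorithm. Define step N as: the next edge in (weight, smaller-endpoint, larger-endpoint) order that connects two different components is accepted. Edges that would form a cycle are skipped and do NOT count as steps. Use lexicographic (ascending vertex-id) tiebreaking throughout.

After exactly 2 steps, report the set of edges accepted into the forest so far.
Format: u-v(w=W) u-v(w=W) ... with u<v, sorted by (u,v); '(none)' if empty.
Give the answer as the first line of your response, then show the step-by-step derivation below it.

1-2(w=2) 1-4(w=1)

step 1: add edge 1-4 (w=1); MST = {1-4(w=1)}
step 2: add edge 1-2 (w=2); MST = {1-2(w=2) 1-4(w=1)}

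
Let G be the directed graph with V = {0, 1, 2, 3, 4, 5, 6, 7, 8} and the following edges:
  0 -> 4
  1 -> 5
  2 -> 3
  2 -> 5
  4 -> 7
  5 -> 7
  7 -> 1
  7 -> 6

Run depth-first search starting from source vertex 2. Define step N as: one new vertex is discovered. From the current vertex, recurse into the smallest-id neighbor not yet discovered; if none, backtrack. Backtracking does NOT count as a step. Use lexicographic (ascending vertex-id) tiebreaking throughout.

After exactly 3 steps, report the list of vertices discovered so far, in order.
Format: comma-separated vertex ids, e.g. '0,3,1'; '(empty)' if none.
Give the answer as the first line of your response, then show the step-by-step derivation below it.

2,3,5

step 1: discover 2; path=2; order=2
step 2: discover 3; path=2>3; order=2,3
step 3: discover 5; path=2>5; order=2,3,5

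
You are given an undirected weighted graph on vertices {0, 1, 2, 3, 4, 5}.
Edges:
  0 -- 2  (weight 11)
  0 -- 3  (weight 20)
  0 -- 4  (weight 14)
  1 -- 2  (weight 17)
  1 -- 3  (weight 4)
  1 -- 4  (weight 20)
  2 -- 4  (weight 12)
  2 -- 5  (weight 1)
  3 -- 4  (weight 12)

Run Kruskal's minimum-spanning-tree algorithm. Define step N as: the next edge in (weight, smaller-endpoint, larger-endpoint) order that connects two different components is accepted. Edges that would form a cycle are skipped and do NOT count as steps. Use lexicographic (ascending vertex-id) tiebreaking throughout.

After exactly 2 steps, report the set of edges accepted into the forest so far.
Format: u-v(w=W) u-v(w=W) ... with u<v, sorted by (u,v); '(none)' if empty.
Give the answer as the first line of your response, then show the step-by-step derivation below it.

1-3(w=4) 2-5(w=1)

step 1: add edge 2-5 (w=1); MST = {2-5(w=1)}
step 2: add edge 1-3 (w=4); MST = {1-3(w=4) 2-5(w=1)}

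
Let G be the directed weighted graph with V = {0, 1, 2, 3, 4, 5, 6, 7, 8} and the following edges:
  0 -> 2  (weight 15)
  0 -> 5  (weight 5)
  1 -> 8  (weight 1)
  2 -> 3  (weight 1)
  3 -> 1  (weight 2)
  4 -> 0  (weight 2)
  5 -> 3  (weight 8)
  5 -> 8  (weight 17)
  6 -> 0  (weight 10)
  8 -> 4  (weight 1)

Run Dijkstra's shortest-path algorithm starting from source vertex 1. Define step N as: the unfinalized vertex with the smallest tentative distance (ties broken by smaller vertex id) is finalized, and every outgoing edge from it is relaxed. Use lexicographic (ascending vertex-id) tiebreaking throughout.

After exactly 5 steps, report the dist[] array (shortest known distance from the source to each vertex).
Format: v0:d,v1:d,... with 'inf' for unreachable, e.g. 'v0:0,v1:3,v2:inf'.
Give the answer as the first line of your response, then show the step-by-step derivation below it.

v0:4,v1:0,v2:19,v3:17,v4:2,v5:9,v6:inf,v7:inf,v8:1

step 1: dist = v0:inf,v1:0,v2:inf,v3:inf,v4:inf,v5:inf,v6:inf,v7:inf,v8:1
step 2: dist = v0:inf,v1:0,v2:inf,v3:inf,v4:2,v5:inf,v6:inf,v7:inf,v8:1
step 3: dist = v0:4,v1:0,v2:inf,v3:inf,v4:2,v5:inf,v6:inf,v7:inf,v8:1
step 4: dist = v0:4,v1:0,v2:19,v3:inf,v4:2,v5:9,v6:inf,v7:inf,v8:1
step 5: dist = v0:4,v1:0,v2:19,v3:17,v4:2,v5:9,v6:inf,v7:inf,v8:1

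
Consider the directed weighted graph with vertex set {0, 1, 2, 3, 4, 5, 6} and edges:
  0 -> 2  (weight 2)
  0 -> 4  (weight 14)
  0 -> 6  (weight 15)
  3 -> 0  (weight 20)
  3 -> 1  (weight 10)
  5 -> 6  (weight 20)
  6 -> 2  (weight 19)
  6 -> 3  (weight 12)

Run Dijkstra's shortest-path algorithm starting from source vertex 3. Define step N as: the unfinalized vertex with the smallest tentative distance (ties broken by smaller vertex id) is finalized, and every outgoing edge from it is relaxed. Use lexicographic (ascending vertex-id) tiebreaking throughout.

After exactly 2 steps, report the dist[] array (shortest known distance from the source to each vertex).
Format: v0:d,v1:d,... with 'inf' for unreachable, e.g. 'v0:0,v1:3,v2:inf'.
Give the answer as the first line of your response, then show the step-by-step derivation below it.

v0:20,v1:10,v2:inf,v3:0,v4:inf,v5:inf,v6:inf

step 1: dist = v0:20,v1:10,v2:inf,v3:0,v4:inf,v5:inf,v6:inf
step 2: dist = v0:20,v1:10,v2:inf,v3:0,v4:inf,v5:inf,v6:inf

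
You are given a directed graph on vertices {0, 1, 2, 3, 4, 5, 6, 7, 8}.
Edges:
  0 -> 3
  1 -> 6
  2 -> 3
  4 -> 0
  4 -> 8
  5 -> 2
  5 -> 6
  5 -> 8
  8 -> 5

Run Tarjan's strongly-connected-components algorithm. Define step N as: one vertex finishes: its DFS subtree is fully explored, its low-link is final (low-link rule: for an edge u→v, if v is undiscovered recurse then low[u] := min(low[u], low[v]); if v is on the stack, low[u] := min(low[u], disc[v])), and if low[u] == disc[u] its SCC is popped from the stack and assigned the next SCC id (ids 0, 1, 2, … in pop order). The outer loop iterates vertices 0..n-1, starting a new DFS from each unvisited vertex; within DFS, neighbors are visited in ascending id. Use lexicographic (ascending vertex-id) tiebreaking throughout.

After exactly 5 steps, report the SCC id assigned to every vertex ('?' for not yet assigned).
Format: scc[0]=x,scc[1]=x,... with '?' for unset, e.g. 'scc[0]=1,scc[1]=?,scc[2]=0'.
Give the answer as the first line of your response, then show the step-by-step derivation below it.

scc[0]=1,scc[1]=3,scc[2]=4,scc[3]=0,scc[4]=?,scc[5]=?,scc[6]=2,scc[7]=?,scc[8]=?

step 1: low=(low[0]=0,low[1]=?,low[2]=?,low[3]=1,low[4]=?,low[5]=?,low[6]=?,low[7]=?,low[8]=?); scc=(scc[0]=?,scc[1]=?,scc[2]=?,scc[3]=0,scc[4]=?,scc[5]=?,scc[6]=?,scc[7]=?,scc[8]=?)
step 2: low=(low[0]=0,low[1]=?,low[2]=?,low[3]=1,low[4]=?,low[5]=?,low[6]=?,low[7]=?,low[8]=?); scc=(scc[0]=1,scc[1]=?,scc[2]=?,scc[3]=0,scc[4]=?,scc[5]=?,scc[6]=?,scc[7]=?,scc[8]=?)
step 3: low=(low[0]=0,low[1]=2,low[2]=?,low[3]=1,low[4]=?,low[5]=?,low[6]=3,low[7]=?,low[8]=?); scc=(scc[0]=1,scc[1]=?,scc[2]=?,scc[3]=0,scc[4]=?,scc[5]=?,scc[6]=2,scc[7]=?,scc[8]=?)
step 4: low=(low[0]=0,low[1]=2,low[2]=?,low[3]=1,low[4]=?,low[5]=?,low[6]=3,low[7]=?,low[8]=?); scc=(scc[0]=1,scc[1]=3,scc[2]=?,scc[3]=0,scc[4]=?,scc[5]=?,scc[6]=2,scc[7]=?,scc[8]=?)
step 5: low=(low[0]=0,low[1]=2,low[2]=4,low[3]=1,low[4]=?,low[5]=?,low[6]=3,low[7]=?,low[8]=?); scc=(scc[0]=1,scc[1]=3,scc[2]=4,scc[3]=0,scc[4]=?,scc[5]=?,scc[6]=2,scc[7]=?,scc[8]=?)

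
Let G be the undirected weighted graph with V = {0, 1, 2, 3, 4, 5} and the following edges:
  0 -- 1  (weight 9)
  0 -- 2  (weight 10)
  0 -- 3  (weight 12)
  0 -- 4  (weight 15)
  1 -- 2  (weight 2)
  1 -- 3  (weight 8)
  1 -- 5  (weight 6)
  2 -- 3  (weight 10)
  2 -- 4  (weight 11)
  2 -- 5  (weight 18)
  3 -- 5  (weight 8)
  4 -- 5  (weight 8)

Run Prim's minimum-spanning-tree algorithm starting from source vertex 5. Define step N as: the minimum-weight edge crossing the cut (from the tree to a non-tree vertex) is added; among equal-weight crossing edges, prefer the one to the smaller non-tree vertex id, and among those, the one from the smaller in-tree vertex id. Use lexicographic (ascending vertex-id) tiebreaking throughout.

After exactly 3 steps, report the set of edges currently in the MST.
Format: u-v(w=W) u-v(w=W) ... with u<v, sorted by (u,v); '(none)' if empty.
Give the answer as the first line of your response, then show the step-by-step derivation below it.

1-2(w=2) 1-3(w=8) 1-5(w=6)

step 1: add edge 1-5 (w=6); MST = {1-5(w=6)}
step 2: add edge 1-2 (w=2); MST = {1-2(w=2) 1-5(w=6)}
step 3: add edge 1-3 (w=8); MST = {1-2(w=2) 1-3(w=8) 1-5(w=6)}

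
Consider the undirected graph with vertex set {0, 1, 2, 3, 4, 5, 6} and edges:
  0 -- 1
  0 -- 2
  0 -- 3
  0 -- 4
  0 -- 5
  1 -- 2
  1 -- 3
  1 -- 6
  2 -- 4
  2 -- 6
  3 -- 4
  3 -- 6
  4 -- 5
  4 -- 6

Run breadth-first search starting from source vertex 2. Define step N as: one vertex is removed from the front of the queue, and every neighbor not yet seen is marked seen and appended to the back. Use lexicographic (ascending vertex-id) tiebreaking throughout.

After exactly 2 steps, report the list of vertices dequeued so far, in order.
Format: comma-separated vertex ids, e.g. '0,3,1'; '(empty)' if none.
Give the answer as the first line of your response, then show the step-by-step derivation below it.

2,0

step 1: dequeue 2; queue=[0,1,4,6]; order=2
step 2: dequeue 0; queue=[1,4,6,3,5]; order=2,0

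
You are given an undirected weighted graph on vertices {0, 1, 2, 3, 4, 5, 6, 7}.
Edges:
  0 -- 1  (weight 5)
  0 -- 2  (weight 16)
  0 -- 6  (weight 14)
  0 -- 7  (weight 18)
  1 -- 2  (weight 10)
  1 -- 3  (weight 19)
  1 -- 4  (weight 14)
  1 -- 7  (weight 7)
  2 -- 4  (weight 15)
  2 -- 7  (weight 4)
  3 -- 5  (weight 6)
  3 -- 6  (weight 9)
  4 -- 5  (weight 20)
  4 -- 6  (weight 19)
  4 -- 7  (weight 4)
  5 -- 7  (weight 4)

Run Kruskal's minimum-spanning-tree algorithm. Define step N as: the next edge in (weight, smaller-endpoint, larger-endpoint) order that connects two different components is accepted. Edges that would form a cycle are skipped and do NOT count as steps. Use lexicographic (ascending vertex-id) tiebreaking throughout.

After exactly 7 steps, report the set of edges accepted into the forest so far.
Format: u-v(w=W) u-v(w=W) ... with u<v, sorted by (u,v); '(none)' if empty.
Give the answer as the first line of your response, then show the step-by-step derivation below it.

0-1(w=5) 1-7(w=7) 2-7(w=4) 3-5(w=6) 3-6(w=9) 4-7(w=4) 5-7(w=4)

step 1: add edge 2-7 (w=4); MST = {2-7(w=4)}
step 2: add edge 4-7 (w=4); MST = {2-7(w=4) 4-7(w=4)}
step 3: add edge 5-7 (w=4); MST = {2-7(w=4) 4-7(w=4) 5-7(w=4)}
step 4: add edge 0-1 (w=5); MST = {0-1(w=5) 2-7(w=4) 4-7(w=4) 5-7(w=4)}
step 5: add edge 3-5 (w=6); MST = {0-1(w=5) 2-7(w=4) 3-5(w=6) 4-7(w=4) 5-7(w=4)}
step 6: add edge 1-7 (w=7); MST = {0-1(w=5) 1-7(w=7) 2-7(w=4) 3-5(w=6) 4-7(w=4) 5-7(w=4)}
step 7: add edge 3-6 (w=9); MST = {0-1(w=5) 1-7(w=7) 2-7(w=4) 3-5(w=6) 3-6(w=9) 4-7(w=4) 5-7(w=4)}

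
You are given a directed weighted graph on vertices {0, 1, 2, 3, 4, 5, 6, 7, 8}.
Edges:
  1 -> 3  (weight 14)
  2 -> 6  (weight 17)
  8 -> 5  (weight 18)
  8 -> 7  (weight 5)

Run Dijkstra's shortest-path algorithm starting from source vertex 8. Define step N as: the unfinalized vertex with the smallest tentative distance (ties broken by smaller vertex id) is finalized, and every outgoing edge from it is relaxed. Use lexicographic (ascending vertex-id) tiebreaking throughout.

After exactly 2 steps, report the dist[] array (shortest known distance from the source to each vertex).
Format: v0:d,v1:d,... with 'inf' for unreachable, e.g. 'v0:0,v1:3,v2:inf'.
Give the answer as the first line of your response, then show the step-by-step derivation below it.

v0:inf,v1:inf,v2:inf,v3:inf,v4:inf,v5:18,v6:inf,v7:5,v8:0

step 1: dist = v0:inf,v1:inf,v2:inf,v3:inf,v4:inf,v5:18,v6:inf,v7:5,v8:0
step 2: dist = v0:inf,v1:inf,v2:inf,v3:inf,v4:inf,v5:18,v6:inf,v7:5,v8:0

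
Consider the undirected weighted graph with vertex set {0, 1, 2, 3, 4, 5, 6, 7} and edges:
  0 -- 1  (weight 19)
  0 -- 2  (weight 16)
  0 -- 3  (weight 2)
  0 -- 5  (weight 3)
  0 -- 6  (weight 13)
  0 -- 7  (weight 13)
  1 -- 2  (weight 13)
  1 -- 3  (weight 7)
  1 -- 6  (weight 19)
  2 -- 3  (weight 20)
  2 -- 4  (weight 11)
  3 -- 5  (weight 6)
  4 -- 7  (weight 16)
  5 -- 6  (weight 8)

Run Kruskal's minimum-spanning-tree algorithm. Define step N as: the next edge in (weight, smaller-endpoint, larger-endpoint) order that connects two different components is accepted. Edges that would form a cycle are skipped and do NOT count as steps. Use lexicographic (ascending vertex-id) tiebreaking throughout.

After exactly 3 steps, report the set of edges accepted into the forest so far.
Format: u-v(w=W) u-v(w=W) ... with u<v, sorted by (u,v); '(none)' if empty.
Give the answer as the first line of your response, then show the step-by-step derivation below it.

0-3(w=2) 0-5(w=3) 1-3(w=7)

step 1: add edge 0-3 (w=2); MST = {0-3(w=2)}
step 2: add edge 0-5 (w=3); MST = {0-3(w=2) 0-5(w=3)}
step 3: add edge 1-3 (w=7); MST = {0-3(w=2) 0-5(w=3) 1-3(w=7)}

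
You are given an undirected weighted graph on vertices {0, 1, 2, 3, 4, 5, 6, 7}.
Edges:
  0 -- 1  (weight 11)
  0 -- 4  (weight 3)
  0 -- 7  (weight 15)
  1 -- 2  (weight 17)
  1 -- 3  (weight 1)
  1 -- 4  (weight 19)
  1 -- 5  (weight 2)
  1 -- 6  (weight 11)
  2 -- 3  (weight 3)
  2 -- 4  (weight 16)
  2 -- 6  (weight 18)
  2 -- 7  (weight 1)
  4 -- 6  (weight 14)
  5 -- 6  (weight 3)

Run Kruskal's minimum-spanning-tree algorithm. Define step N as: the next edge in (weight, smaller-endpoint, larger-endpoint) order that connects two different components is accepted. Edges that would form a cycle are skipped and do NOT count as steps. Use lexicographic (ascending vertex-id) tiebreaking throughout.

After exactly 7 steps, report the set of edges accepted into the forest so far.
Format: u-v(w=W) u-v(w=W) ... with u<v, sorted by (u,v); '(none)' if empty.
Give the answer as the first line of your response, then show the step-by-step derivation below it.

0-1(w=11) 0-4(w=3) 1-3(w=1) 1-5(w=2) 2-3(w=3) 2-7(w=1) 5-6(w=3)

step 1: add edge 1-3 (w=1); MST = {1-3(w=1)}
step 2: add edge 2-7 (w=1); MST = {1-3(w=1) 2-7(w=1)}
step 3: add edge 1-5 (w=2); MST = {1-3(w=1) 1-5(w=2) 2-7(w=1)}
step 4: add edge 0-4 (w=3); MST = {0-4(w=3) 1-3(w=1) 1-5(w=2) 2-7(w=1)}
step 5: add edge 2-3 (w=3); MST = {0-4(w=3) 1-3(w=1) 1-5(w=2) 2-3(w=3) 2-7(w=1)}
step 6: add edge 5-6 (w=3); MST = {0-4(w=3) 1-3(w=1) 1-5(w=2) 2-3(w=3) 2-7(w=1) 5-6(w=3)}
step 7: add edge 0-1 (w=11); MST = {0-1(w=11) 0-4(w=3) 1-3(w=1) 1-5(w=2) 2-3(w=3) 2-7(w=1) 5-6(w=3)}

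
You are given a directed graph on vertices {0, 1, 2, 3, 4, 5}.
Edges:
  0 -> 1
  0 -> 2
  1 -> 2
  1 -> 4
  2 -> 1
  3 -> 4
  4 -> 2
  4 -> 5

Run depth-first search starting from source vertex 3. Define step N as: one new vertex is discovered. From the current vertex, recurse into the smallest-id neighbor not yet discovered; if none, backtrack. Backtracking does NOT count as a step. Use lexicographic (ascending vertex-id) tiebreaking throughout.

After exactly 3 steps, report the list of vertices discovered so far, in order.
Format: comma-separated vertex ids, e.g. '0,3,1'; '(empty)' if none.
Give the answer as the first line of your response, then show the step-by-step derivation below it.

3,4,2

step 1: discover 3; path=3; order=3
step 2: discover 4; path=3>4; order=3,4
step 3: discover 2; path=3>4>2; order=3,4,2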